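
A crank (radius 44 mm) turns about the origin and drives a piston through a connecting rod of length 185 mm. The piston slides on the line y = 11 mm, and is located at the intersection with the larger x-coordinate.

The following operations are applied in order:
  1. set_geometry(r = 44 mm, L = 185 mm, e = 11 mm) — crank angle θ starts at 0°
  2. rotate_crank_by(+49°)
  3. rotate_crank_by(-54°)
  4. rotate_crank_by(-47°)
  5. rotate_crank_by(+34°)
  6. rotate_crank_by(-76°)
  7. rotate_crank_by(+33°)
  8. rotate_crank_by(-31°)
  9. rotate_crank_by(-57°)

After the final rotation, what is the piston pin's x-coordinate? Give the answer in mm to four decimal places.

set_geometry: r = 44 mm, L = 185 mm, e = 11 mm; θ ← 0°
rotate_crank_by(+49°): θ ← 0° +49° = 49°
rotate_crank_by(-54°): θ ← 49° -54° = -5°
rotate_crank_by(-47°): θ ← -5° -47° = -52°
rotate_crank_by(+34°): θ ← -52° +34° = -18°
rotate_crank_by(-76°): θ ← -18° -76° = -94°
rotate_crank_by(+33°): θ ← -94° +33° = -61°
rotate_crank_by(-31°): θ ← -61° -31° = -92°
rotate_crank_by(-57°): θ ← -92° -57° = -149°
crank pin P = (r cos θ, r sin θ) = (-37.715361, -22.661675)
h = r sin θ − e = -22.661675 − 11 = -33.661675
x = r cos θ + √(L² − h²) = -37.715361 + √(34225.0 − 1133.1084) = -37.715361 + 181.911769 = 144.196408

144.1964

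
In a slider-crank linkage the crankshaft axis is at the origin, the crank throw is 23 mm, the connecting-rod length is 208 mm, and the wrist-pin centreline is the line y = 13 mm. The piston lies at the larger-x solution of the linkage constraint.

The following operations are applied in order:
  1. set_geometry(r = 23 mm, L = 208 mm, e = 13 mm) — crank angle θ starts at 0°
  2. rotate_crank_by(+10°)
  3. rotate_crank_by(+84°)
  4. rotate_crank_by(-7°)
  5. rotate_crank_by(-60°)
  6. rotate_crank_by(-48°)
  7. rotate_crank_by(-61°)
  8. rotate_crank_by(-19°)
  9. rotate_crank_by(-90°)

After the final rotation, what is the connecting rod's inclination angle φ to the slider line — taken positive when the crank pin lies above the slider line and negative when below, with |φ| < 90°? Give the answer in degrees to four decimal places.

-2.3728

set_geometry: r = 23 mm, L = 208 mm, e = 13 mm; θ ← 0°
rotate_crank_by(+10°): θ ← 0° +10° = 10°
rotate_crank_by(+84°): θ ← 10° +84° = 94°
rotate_crank_by(-7°): θ ← 94° -7° = 87°
rotate_crank_by(-60°): θ ← 87° -60° = 27°
rotate_crank_by(-48°): θ ← 27° -48° = -21°
rotate_crank_by(-61°): θ ← -21° -61° = -82°
rotate_crank_by(-19°): θ ← -82° -19° = -101°
rotate_crank_by(-90°): θ ← -101° -90° = -191°
crank pin P = (r cos θ, r sin θ) = (-22.577425, 4.388607)
h = r sin θ − e = 4.388607 − 13 = -8.611393
sin φ = h / L = -8.611393 / 208 = -0.04140093
φ = arcsin(-0.04140093) = -2.372777°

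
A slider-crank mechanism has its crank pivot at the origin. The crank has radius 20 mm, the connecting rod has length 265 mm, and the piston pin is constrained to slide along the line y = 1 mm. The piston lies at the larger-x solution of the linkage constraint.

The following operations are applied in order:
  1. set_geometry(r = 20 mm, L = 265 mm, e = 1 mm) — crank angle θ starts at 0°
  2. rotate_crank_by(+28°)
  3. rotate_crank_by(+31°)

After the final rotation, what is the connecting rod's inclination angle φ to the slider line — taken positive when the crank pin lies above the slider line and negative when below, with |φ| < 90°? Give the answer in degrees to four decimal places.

set_geometry: r = 20 mm, L = 265 mm, e = 1 mm; θ ← 0°
rotate_crank_by(+28°): θ ← 0° +28° = 28°
rotate_crank_by(+31°): θ ← 28° +31° = 59°
crank pin P = (r cos θ, r sin θ) = (10.300761, 17.143346)
h = r sin θ − e = 17.143346 − 1 = 16.143346
sin φ = h / L = 16.143346 / 265 = 0.06091829
φ = arcsin(0.06091829) = 3.492523°

3.4925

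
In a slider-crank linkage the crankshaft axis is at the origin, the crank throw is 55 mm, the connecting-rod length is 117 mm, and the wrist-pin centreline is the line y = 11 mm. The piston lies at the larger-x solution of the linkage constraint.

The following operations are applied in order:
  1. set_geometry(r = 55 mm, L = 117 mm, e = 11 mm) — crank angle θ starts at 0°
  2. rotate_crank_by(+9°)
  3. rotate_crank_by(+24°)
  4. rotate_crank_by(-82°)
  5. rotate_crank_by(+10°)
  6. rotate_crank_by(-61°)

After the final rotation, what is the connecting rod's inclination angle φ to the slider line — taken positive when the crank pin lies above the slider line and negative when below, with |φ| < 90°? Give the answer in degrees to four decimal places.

-33.8459

set_geometry: r = 55 mm, L = 117 mm, e = 11 mm; θ ← 0°
rotate_crank_by(+9°): θ ← 0° +9° = 9°
rotate_crank_by(+24°): θ ← 9° +24° = 33°
rotate_crank_by(-82°): θ ← 33° -82° = -49°
rotate_crank_by(+10°): θ ← -49° +10° = -39°
rotate_crank_by(-61°): θ ← -39° -61° = -100°
crank pin P = (r cos θ, r sin θ) = (-9.550650, -54.164426)
h = r sin θ − e = -54.164426 − 11 = -65.164426
sin φ = h / L = -65.164426 / 117 = -0.55696091
φ = arcsin(-0.55696091) = -33.845884°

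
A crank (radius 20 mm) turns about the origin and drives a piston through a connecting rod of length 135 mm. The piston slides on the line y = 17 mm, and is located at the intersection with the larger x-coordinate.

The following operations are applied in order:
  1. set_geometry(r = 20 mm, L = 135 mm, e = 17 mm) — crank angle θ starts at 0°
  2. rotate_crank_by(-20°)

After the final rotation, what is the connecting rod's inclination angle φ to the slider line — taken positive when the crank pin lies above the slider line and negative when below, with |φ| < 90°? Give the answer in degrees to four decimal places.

set_geometry: r = 20 mm, L = 135 mm, e = 17 mm; θ ← 0°
rotate_crank_by(-20°): θ ← 0° -20° = -20°
crank pin P = (r cos θ, r sin θ) = (18.793852, -6.840403)
h = r sin θ − e = -6.840403 − 17 = -23.840403
sin φ = h / L = -23.840403 / 135 = -0.17659558
φ = arcsin(-0.17659558) = -10.171524°

-10.1715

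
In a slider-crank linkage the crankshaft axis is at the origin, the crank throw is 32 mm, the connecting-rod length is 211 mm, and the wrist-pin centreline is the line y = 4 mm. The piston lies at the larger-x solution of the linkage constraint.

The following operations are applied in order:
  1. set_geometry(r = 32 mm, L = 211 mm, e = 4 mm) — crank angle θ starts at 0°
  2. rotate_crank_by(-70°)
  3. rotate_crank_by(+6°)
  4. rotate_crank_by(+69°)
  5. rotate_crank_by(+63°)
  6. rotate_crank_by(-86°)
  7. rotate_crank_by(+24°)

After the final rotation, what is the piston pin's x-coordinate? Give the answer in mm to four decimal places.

set_geometry: r = 32 mm, L = 211 mm, e = 4 mm; θ ← 0°
rotate_crank_by(-70°): θ ← 0° -70° = -70°
rotate_crank_by(+6°): θ ← -70° +6° = -64°
rotate_crank_by(+69°): θ ← -64° +69° = 5°
rotate_crank_by(+63°): θ ← 5° +63° = 68°
rotate_crank_by(-86°): θ ← 68° -86° = -18°
rotate_crank_by(+24°): θ ← -18° +24° = 6°
crank pin P = (r cos θ, r sin θ) = (31.824701, 3.344911)
h = r sin θ − e = 3.344911 − 4 = -0.655089
x = r cos θ + √(L² − h²) = 31.824701 + √(44521.0 − 0.4291) = 31.824701 + 210.998983 = 242.823684

242.8237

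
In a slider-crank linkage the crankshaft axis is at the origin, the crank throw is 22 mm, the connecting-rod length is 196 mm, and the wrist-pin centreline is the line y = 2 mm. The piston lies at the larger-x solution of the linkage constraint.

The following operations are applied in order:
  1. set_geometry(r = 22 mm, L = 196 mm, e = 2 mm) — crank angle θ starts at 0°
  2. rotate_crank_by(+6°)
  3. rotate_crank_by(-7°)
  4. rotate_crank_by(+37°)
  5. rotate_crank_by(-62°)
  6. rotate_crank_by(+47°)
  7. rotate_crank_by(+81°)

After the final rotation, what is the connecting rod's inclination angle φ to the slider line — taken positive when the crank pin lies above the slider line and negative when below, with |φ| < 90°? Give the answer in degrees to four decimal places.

set_geometry: r = 22 mm, L = 196 mm, e = 2 mm; θ ← 0°
rotate_crank_by(+6°): θ ← 0° +6° = 6°
rotate_crank_by(-7°): θ ← 6° -7° = -1°
rotate_crank_by(+37°): θ ← -1° +37° = 36°
rotate_crank_by(-62°): θ ← 36° -62° = -26°
rotate_crank_by(+47°): θ ← -26° +47° = 21°
rotate_crank_by(+81°): θ ← 21° +81° = 102°
crank pin P = (r cos θ, r sin θ) = (-4.574057, 21.519247)
h = r sin θ − e = 21.519247 − 2 = 19.519247
sin φ = h / L = 19.519247 / 196 = 0.09958800
φ = arcsin(0.09958800) = 5.715446°

5.7154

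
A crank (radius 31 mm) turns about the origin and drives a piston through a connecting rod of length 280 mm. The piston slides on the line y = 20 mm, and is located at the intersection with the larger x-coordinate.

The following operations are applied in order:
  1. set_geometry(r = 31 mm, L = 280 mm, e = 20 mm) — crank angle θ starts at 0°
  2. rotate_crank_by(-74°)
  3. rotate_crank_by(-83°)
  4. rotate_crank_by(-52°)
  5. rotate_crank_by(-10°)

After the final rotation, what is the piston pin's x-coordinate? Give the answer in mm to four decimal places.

set_geometry: r = 31 mm, L = 280 mm, e = 20 mm; θ ← 0°
rotate_crank_by(-74°): θ ← 0° -74° = -74°
rotate_crank_by(-83°): θ ← -74° -83° = -157°
rotate_crank_by(-52°): θ ← -157° -52° = -209°
rotate_crank_by(-10°): θ ← -209° -10° = -219°
crank pin P = (r cos θ, r sin θ) = (-24.091525, 19.508932)
h = r sin θ − e = 19.508932 − 20 = -0.491068
x = r cos θ + √(L² − h²) = -24.091525 + √(78400.0 − 0.2411) = -24.091525 + 279.999569 = 255.908045

255.9080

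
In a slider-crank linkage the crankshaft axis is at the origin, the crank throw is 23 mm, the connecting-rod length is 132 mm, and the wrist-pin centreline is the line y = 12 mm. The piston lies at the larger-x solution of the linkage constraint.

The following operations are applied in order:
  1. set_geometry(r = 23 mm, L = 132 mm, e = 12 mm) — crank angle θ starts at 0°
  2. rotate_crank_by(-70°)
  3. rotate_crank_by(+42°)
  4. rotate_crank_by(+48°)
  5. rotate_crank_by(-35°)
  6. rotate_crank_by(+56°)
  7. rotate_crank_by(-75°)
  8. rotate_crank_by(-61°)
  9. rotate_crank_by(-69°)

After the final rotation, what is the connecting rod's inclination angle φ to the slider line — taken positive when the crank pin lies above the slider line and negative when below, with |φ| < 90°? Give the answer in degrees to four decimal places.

-7.9863

set_geometry: r = 23 mm, L = 132 mm, e = 12 mm; θ ← 0°
rotate_crank_by(-70°): θ ← 0° -70° = -70°
rotate_crank_by(+42°): θ ← -70° +42° = -28°
rotate_crank_by(+48°): θ ← -28° +48° = 20°
rotate_crank_by(-35°): θ ← 20° -35° = -15°
rotate_crank_by(+56°): θ ← -15° +56° = 41°
rotate_crank_by(-75°): θ ← 41° -75° = -34°
rotate_crank_by(-61°): θ ← -34° -61° = -95°
rotate_crank_by(-69°): θ ← -95° -69° = -164°
crank pin P = (r cos θ, r sin θ) = (-22.109019, -6.339659)
h = r sin θ − e = -6.339659 − 12 = -18.339659
sin φ = h / L = -18.339659 / 132 = -0.13893681
φ = arcsin(-0.13893681) = -7.986329°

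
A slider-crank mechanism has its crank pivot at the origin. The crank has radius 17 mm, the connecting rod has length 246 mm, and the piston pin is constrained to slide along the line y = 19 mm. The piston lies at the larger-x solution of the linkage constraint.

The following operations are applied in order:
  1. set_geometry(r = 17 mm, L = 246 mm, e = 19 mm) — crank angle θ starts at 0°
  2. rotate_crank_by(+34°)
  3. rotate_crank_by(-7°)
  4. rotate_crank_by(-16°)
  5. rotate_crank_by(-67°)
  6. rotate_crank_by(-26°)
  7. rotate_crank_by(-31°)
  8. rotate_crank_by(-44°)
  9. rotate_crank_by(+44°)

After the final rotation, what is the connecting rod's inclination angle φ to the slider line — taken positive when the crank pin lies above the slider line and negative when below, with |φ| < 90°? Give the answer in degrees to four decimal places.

set_geometry: r = 17 mm, L = 246 mm, e = 19 mm; θ ← 0°
rotate_crank_by(+34°): θ ← 0° +34° = 34°
rotate_crank_by(-7°): θ ← 34° -7° = 27°
rotate_crank_by(-16°): θ ← 27° -16° = 11°
rotate_crank_by(-67°): θ ← 11° -67° = -56°
rotate_crank_by(-26°): θ ← -56° -26° = -82°
rotate_crank_by(-31°): θ ← -82° -31° = -113°
rotate_crank_by(-44°): θ ← -113° -44° = -157°
rotate_crank_by(+44°): θ ← -157° +44° = -113°
crank pin P = (r cos θ, r sin θ) = (-6.642429, -15.648583)
h = r sin θ − e = -15.648583 − 19 = -34.648583
sin φ = h / L = -34.648583 / 246 = -0.14084790
φ = arcsin(-0.14084790) = -8.096913°

-8.0969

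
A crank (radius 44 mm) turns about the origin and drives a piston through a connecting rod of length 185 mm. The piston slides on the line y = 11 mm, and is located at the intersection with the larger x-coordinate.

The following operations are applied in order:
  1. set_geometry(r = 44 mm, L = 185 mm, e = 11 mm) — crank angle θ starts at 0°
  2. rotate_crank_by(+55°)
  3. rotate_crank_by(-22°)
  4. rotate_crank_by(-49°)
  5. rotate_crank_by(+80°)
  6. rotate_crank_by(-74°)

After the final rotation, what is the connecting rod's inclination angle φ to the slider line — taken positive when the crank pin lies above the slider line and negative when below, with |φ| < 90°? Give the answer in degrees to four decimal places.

-5.7829

set_geometry: r = 44 mm, L = 185 mm, e = 11 mm; θ ← 0°
rotate_crank_by(+55°): θ ← 0° +55° = 55°
rotate_crank_by(-22°): θ ← 55° -22° = 33°
rotate_crank_by(-49°): θ ← 33° -49° = -16°
rotate_crank_by(+80°): θ ← -16° +80° = 64°
rotate_crank_by(-74°): θ ← 64° -74° = -10°
crank pin P = (r cos θ, r sin θ) = (43.331541, -7.640520)
h = r sin θ − e = -7.640520 − 11 = -18.640520
sin φ = h / L = -18.640520 / 185 = -0.10075957
φ = arcsin(-0.10075957) = -5.782911°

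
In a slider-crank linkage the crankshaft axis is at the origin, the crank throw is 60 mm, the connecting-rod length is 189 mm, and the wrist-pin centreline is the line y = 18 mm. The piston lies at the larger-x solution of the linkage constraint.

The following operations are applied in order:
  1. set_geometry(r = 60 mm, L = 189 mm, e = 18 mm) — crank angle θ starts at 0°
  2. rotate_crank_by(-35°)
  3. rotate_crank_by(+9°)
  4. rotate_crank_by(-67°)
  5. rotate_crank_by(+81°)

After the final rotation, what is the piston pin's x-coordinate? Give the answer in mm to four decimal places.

245.2158

set_geometry: r = 60 mm, L = 189 mm, e = 18 mm; θ ← 0°
rotate_crank_by(-35°): θ ← 0° -35° = -35°
rotate_crank_by(+9°): θ ← -35° +9° = -26°
rotate_crank_by(-67°): θ ← -26° -67° = -93°
rotate_crank_by(+81°): θ ← -93° +81° = -12°
crank pin P = (r cos θ, r sin θ) = (58.688856, -12.474701)
h = r sin θ − e = -12.474701 − 18 = -30.474701
x = r cos θ + √(L² − h²) = 58.688856 + √(35721.0 − 928.7074) = 58.688856 + 186.526922 = 245.215778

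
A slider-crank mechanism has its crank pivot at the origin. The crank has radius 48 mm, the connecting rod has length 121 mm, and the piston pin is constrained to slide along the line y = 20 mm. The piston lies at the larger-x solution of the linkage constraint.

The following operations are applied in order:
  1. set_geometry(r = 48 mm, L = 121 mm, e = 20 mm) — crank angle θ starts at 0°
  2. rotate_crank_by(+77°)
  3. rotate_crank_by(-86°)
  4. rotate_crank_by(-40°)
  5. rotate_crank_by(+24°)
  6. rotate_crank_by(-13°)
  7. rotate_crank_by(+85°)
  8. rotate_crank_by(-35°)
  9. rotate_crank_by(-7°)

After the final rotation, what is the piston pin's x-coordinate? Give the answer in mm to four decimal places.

167.7792

set_geometry: r = 48 mm, L = 121 mm, e = 20 mm; θ ← 0°
rotate_crank_by(+77°): θ ← 0° +77° = 77°
rotate_crank_by(-86°): θ ← 77° -86° = -9°
rotate_crank_by(-40°): θ ← -9° -40° = -49°
rotate_crank_by(+24°): θ ← -49° +24° = -25°
rotate_crank_by(-13°): θ ← -25° -13° = -38°
rotate_crank_by(+85°): θ ← -38° +85° = 47°
rotate_crank_by(-35°): θ ← 47° -35° = 12°
rotate_crank_by(-7°): θ ← 12° -7° = 5°
crank pin P = (r cos θ, r sin θ) = (47.817346, 4.183476)
h = r sin θ − e = 4.183476 − 20 = -15.816524
x = r cos θ + √(L² − h²) = 47.817346 + √(14641.0 − 250.1624) = 47.817346 + 119.961817 = 167.779163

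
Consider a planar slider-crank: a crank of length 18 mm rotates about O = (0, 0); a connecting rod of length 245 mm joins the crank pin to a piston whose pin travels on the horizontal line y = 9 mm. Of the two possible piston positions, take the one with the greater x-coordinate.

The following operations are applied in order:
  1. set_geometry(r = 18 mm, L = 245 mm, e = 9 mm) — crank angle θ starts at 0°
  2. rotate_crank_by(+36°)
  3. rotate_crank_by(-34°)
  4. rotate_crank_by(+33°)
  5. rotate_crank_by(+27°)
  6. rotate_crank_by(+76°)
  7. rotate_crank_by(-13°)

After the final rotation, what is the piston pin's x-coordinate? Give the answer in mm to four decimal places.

set_geometry: r = 18 mm, L = 245 mm, e = 9 mm; θ ← 0°
rotate_crank_by(+36°): θ ← 0° +36° = 36°
rotate_crank_by(-34°): θ ← 36° -34° = 2°
rotate_crank_by(+33°): θ ← 2° +33° = 35°
rotate_crank_by(+27°): θ ← 35° +27° = 62°
rotate_crank_by(+76°): θ ← 62° +76° = 138°
rotate_crank_by(-13°): θ ← 138° -13° = 125°
crank pin P = (r cos θ, r sin θ) = (-10.324376, 14.744737)
h = r sin θ − e = 14.744737 − 9 = 5.744737
x = r cos θ + √(L² − h²) = -10.324376 + √(60025.0 − 33.0020) = -10.324376 + 244.932640 = 234.608264

234.6083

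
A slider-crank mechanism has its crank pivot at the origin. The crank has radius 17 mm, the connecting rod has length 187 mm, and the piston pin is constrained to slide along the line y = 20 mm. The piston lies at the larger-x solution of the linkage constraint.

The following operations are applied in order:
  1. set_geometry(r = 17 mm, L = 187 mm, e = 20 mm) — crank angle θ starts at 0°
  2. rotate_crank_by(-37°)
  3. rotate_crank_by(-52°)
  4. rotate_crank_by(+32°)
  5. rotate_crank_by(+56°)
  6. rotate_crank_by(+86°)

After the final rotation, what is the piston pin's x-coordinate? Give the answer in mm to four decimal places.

188.4565

set_geometry: r = 17 mm, L = 187 mm, e = 20 mm; θ ← 0°
rotate_crank_by(-37°): θ ← 0° -37° = -37°
rotate_crank_by(-52°): θ ← -37° -52° = -89°
rotate_crank_by(+32°): θ ← -89° +32° = -57°
rotate_crank_by(+56°): θ ← -57° +56° = -1°
rotate_crank_by(+86°): θ ← -1° +86° = 85°
crank pin P = (r cos θ, r sin θ) = (1.481648, 16.935310)
h = r sin θ − e = 16.935310 − 20 = -3.064690
x = r cos θ + √(L² − h²) = 1.481648 + √(34969.0 − 9.3923) = 1.481648 + 186.974885 = 188.456533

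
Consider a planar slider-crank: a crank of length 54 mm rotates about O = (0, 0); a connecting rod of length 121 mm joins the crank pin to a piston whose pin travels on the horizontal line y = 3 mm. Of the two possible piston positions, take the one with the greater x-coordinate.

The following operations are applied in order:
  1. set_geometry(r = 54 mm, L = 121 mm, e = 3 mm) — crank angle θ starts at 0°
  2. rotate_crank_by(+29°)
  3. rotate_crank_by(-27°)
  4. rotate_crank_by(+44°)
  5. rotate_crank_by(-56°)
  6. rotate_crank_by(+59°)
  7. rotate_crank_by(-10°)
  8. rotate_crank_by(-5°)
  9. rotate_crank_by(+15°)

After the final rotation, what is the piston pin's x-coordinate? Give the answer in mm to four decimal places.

set_geometry: r = 54 mm, L = 121 mm, e = 3 mm; θ ← 0°
rotate_crank_by(+29°): θ ← 0° +29° = 29°
rotate_crank_by(-27°): θ ← 29° -27° = 2°
rotate_crank_by(+44°): θ ← 2° +44° = 46°
rotate_crank_by(-56°): θ ← 46° -56° = -10°
rotate_crank_by(+59°): θ ← -10° +59° = 49°
rotate_crank_by(-10°): θ ← 49° -10° = 39°
rotate_crank_by(-5°): θ ← 39° -5° = 34°
rotate_crank_by(+15°): θ ← 34° +15° = 49°
crank pin P = (r cos θ, r sin θ) = (35.427188, 40.754317)
h = r sin θ − e = 40.754317 − 3 = 37.754317
x = r cos θ + √(L² − h²) = 35.427188 + √(14641.0 − 1425.3885) = 35.427188 + 114.959173 = 150.386361

150.3864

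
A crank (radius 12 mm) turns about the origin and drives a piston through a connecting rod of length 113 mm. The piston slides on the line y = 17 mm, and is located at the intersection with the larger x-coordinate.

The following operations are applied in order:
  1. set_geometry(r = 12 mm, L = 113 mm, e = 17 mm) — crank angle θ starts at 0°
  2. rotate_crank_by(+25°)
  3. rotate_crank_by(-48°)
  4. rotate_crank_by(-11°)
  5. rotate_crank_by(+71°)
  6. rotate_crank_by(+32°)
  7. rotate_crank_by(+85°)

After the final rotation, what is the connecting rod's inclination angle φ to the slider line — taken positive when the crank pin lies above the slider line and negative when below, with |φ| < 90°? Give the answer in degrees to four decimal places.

set_geometry: r = 12 mm, L = 113 mm, e = 17 mm; θ ← 0°
rotate_crank_by(+25°): θ ← 0° +25° = 25°
rotate_crank_by(-48°): θ ← 25° -48° = -23°
rotate_crank_by(-11°): θ ← -23° -11° = -34°
rotate_crank_by(+71°): θ ← -34° +71° = 37°
rotate_crank_by(+32°): θ ← 37° +32° = 69°
rotate_crank_by(+85°): θ ← 69° +85° = 154°
crank pin P = (r cos θ, r sin θ) = (-10.785529, 5.260454)
h = r sin θ − e = 5.260454 − 17 = -11.739546
sin φ = h / L = -11.739546 / 113 = -0.10388979
φ = arcsin(-0.10388979) = -5.963206°

-5.9632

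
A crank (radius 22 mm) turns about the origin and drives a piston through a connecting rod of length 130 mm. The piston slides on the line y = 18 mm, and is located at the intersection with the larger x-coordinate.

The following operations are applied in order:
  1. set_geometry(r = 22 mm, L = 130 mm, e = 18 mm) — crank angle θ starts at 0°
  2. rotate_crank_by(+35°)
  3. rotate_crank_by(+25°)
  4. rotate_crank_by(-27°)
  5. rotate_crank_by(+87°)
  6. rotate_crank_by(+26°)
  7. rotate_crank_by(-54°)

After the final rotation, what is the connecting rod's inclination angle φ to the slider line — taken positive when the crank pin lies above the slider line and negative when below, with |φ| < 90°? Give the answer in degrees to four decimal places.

1.7573

set_geometry: r = 22 mm, L = 130 mm, e = 18 mm; θ ← 0°
rotate_crank_by(+35°): θ ← 0° +35° = 35°
rotate_crank_by(+25°): θ ← 35° +25° = 60°
rotate_crank_by(-27°): θ ← 60° -27° = 33°
rotate_crank_by(+87°): θ ← 33° +87° = 120°
rotate_crank_by(+26°): θ ← 120° +26° = 146°
rotate_crank_by(-54°): θ ← 146° -54° = 92°
crank pin P = (r cos θ, r sin θ) = (-0.767789, 21.986598)
h = r sin θ − e = 21.986598 − 18 = 3.986598
sin φ = h / L = 3.986598 / 130 = 0.03066614
φ = arcsin(0.03066614) = 1.757316°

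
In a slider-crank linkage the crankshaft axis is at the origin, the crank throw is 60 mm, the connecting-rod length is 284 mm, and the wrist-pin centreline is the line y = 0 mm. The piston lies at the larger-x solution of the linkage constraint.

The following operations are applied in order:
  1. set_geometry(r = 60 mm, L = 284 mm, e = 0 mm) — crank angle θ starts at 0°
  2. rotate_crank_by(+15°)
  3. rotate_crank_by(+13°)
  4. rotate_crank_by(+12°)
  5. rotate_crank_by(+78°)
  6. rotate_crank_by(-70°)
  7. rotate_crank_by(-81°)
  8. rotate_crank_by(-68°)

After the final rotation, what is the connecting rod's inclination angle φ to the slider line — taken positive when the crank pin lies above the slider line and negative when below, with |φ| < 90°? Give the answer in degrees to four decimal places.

set_geometry: r = 60 mm, L = 284 mm, e = 0 mm; θ ← 0°
rotate_crank_by(+15°): θ ← 0° +15° = 15°
rotate_crank_by(+13°): θ ← 15° +13° = 28°
rotate_crank_by(+12°): θ ← 28° +12° = 40°
rotate_crank_by(+78°): θ ← 40° +78° = 118°
rotate_crank_by(-70°): θ ← 118° -70° = 48°
rotate_crank_by(-81°): θ ← 48° -81° = -33°
rotate_crank_by(-68°): θ ← -33° -68° = -101°
crank pin P = (r cos θ, r sin θ) = (-11.448540, -58.897631)
h = r sin θ − e = -58.897631 − 0 = -58.897631
sin φ = h / L = -58.897631 / 284 = -0.20738602
φ = arcsin(-0.20738602) = -11.969210°

-11.9692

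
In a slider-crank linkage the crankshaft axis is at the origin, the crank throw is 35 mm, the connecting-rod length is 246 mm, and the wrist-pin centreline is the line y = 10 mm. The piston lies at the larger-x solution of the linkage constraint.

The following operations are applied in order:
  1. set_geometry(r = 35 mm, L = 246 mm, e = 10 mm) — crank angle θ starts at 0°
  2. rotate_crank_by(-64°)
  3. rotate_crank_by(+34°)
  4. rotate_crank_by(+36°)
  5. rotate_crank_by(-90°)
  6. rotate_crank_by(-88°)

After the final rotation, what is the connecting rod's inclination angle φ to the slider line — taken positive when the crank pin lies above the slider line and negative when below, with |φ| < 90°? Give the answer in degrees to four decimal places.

set_geometry: r = 35 mm, L = 246 mm, e = 10 mm; θ ← 0°
rotate_crank_by(-64°): θ ← 0° -64° = -64°
rotate_crank_by(+34°): θ ← -64° +34° = -30°
rotate_crank_by(+36°): θ ← -30° +36° = 6°
rotate_crank_by(-90°): θ ← 6° -90° = -84°
rotate_crank_by(-88°): θ ← -84° -88° = -172°
crank pin P = (r cos θ, r sin θ) = (-34.659382, -4.871059)
h = r sin θ − e = -4.871059 − 10 = -14.871059
sin φ = h / L = -14.871059 / 246 = -0.06045146
φ = arcsin(-0.06045146) = -3.465726°

-3.4657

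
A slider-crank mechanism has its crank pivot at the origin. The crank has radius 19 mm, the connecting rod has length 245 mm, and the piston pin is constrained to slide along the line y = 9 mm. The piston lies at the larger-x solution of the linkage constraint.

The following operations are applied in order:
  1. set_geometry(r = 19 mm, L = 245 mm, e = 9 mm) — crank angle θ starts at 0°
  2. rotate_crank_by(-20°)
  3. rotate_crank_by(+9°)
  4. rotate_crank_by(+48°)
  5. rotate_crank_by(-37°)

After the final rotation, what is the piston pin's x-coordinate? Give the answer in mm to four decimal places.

set_geometry: r = 19 mm, L = 245 mm, e = 9 mm; θ ← 0°
rotate_crank_by(-20°): θ ← 0° -20° = -20°
rotate_crank_by(+9°): θ ← -20° +9° = -11°
rotate_crank_by(+48°): θ ← -11° +48° = 37°
rotate_crank_by(-37°): θ ← 37° -37° = 0°
crank pin P = (r cos θ, r sin θ) = (19.000000, 0.000000)
h = r sin θ − e = 0.000000 − 9 = -9.000000
x = r cos θ + √(L² − h²) = 19.000000 + √(60025.0 − 81.0000) = 19.000000 + 244.834638 = 263.834638

263.8346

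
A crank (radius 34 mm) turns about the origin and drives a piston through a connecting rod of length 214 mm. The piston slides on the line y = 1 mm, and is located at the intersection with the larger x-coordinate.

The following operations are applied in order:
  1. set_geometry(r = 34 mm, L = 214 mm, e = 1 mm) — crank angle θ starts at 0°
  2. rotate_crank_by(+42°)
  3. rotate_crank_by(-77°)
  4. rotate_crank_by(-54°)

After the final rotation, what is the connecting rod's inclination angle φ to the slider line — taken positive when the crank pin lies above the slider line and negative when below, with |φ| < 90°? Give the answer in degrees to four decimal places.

-9.4117

set_geometry: r = 34 mm, L = 214 mm, e = 1 mm; θ ← 0°
rotate_crank_by(+42°): θ ← 0° +42° = 42°
rotate_crank_by(-77°): θ ← 42° -77° = -35°
rotate_crank_by(-54°): θ ← -35° -54° = -89°
crank pin P = (r cos θ, r sin θ) = (0.593382, -33.994822)
h = r sin θ − e = -33.994822 − 1 = -34.994822
sin φ = h / L = -34.994822 / 214 = -0.16352720
φ = arcsin(-0.16352720) = -9.411687°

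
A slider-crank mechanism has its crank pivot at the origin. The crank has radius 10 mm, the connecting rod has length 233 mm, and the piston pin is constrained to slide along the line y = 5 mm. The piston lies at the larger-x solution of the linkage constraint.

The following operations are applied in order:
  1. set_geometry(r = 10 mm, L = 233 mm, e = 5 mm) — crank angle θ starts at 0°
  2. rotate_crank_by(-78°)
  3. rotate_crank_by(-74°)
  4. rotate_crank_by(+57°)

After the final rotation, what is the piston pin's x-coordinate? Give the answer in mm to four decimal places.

231.6476

set_geometry: r = 10 mm, L = 233 mm, e = 5 mm; θ ← 0°
rotate_crank_by(-78°): θ ← 0° -78° = -78°
rotate_crank_by(-74°): θ ← -78° -74° = -152°
rotate_crank_by(+57°): θ ← -152° +57° = -95°
crank pin P = (r cos θ, r sin θ) = (-0.871557, -9.961947)
h = r sin θ − e = -9.961947 − 5 = -14.961947
x = r cos θ + √(L² − h²) = -0.871557 + √(54289.0 − 223.8599) = -0.871557 + 232.519118 = 231.647560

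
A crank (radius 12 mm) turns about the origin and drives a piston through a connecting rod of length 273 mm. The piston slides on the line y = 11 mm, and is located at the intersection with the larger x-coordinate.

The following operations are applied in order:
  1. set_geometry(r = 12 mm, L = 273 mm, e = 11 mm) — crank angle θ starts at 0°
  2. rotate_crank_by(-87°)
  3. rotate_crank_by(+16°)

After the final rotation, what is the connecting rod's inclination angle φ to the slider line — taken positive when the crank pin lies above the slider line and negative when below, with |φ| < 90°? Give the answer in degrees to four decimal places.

set_geometry: r = 12 mm, L = 273 mm, e = 11 mm; θ ← 0°
rotate_crank_by(-87°): θ ← 0° -87° = -87°
rotate_crank_by(+16°): θ ← -87° +16° = -71°
crank pin P = (r cos θ, r sin θ) = (3.906818, -11.346223)
h = r sin θ − e = -11.346223 − 11 = -22.346223
sin φ = h / L = -22.346223 / 273 = -0.08185430
φ = arcsin(-0.08185430) = -4.695159°

-4.6952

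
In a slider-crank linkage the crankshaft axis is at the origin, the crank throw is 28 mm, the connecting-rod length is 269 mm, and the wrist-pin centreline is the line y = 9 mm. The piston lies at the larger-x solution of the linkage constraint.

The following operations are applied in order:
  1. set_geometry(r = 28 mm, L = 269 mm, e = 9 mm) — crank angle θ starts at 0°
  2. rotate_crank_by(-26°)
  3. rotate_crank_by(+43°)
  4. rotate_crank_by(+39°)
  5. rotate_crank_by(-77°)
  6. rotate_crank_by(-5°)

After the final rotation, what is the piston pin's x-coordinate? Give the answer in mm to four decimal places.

set_geometry: r = 28 mm, L = 269 mm, e = 9 mm; θ ← 0°
rotate_crank_by(-26°): θ ← 0° -26° = -26°
rotate_crank_by(+43°): θ ← -26° +43° = 17°
rotate_crank_by(+39°): θ ← 17° +39° = 56°
rotate_crank_by(-77°): θ ← 56° -77° = -21°
rotate_crank_by(-5°): θ ← -21° -5° = -26°
crank pin P = (r cos θ, r sin θ) = (25.166233, -12.274392)
h = r sin θ − e = -12.274392 − 9 = -21.274392
x = r cos θ + √(L² − h²) = 25.166233 + √(72361.0 − 452.5998) = 25.166233 + 268.157417 = 293.323650

293.3237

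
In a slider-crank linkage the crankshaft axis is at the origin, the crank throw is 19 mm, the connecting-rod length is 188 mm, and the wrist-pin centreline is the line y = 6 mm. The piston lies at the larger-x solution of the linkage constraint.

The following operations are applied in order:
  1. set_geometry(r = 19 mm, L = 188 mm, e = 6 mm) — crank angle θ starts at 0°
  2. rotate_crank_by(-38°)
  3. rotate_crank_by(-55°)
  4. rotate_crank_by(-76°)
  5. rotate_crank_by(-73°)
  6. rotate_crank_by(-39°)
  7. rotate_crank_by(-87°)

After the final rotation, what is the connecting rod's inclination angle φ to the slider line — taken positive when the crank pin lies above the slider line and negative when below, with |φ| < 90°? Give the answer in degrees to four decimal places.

-2.6354

set_geometry: r = 19 mm, L = 188 mm, e = 6 mm; θ ← 0°
rotate_crank_by(-38°): θ ← 0° -38° = -38°
rotate_crank_by(-55°): θ ← -38° -55° = -93°
rotate_crank_by(-76°): θ ← -93° -76° = -169°
rotate_crank_by(-73°): θ ← -169° -73° = -242°
rotate_crank_by(-39°): θ ← -242° -39° = -281°
rotate_crank_by(-87°): θ ← -281° -87° = -368°
crank pin P = (r cos θ, r sin θ) = (18.815093, -2.644289)
h = r sin θ − e = -2.644289 − 6 = -8.644289
sin φ = h / L = -8.644289 / 188 = -0.04598026
φ = arcsin(-0.04598026) = -2.635404°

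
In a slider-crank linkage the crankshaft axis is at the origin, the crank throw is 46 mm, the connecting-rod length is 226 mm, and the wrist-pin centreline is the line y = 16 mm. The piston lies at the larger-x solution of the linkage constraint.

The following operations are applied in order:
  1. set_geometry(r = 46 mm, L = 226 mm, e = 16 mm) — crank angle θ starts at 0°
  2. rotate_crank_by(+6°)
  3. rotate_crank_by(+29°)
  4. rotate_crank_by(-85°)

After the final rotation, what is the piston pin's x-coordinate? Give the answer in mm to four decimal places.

249.6833

set_geometry: r = 46 mm, L = 226 mm, e = 16 mm; θ ← 0°
rotate_crank_by(+6°): θ ← 0° +6° = 6°
rotate_crank_by(+29°): θ ← 6° +29° = 35°
rotate_crank_by(-85°): θ ← 35° -85° = -50°
crank pin P = (r cos θ, r sin θ) = (29.568230, -35.238044)
h = r sin θ − e = -35.238044 − 16 = -51.238044
x = r cos θ + √(L² − h²) = 29.568230 + √(51076.0 − 2625.3372) = 29.568230 + 220.115113 = 249.683343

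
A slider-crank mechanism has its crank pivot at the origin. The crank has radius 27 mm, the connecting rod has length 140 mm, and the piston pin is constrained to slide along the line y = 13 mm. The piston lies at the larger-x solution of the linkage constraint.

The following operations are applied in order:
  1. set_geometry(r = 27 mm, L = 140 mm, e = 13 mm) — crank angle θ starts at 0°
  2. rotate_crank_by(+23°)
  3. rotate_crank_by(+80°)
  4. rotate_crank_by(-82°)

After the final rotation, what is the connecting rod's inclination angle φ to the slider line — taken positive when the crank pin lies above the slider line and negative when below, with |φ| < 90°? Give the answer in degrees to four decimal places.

-1.3605

set_geometry: r = 27 mm, L = 140 mm, e = 13 mm; θ ← 0°
rotate_crank_by(+23°): θ ← 0° +23° = 23°
rotate_crank_by(+80°): θ ← 23° +80° = 103°
rotate_crank_by(-82°): θ ← 103° -82° = 21°
crank pin P = (r cos θ, r sin θ) = (25.206672, 9.675935)
h = r sin θ − e = 9.675935 − 13 = -3.324065
sin φ = h / L = -3.324065 / 140 = -0.02374332
φ = arcsin(-0.02374332) = -1.360520°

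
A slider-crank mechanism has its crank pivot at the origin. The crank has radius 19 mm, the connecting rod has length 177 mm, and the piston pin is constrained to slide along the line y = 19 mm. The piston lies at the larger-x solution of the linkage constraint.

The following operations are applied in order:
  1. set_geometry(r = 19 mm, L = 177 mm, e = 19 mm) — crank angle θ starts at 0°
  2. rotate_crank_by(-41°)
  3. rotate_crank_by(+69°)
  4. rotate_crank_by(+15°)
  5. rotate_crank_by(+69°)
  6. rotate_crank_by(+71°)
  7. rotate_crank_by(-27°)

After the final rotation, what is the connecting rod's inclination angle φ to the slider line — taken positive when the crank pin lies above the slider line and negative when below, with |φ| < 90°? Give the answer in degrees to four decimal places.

set_geometry: r = 19 mm, L = 177 mm, e = 19 mm; θ ← 0°
rotate_crank_by(-41°): θ ← 0° -41° = -41°
rotate_crank_by(+69°): θ ← -41° +69° = 28°
rotate_crank_by(+15°): θ ← 28° +15° = 43°
rotate_crank_by(+69°): θ ← 43° +69° = 112°
rotate_crank_by(+71°): θ ← 112° +71° = 183°
rotate_crank_by(-27°): θ ← 183° -27° = 156°
crank pin P = (r cos θ, r sin θ) = (-17.357364, 7.727996)
h = r sin θ − e = 7.727996 − 19 = -11.272004
sin φ = h / L = -11.272004 / 177 = -0.06368364
φ = arcsin(-0.06368364) = -3.651274°

-3.6513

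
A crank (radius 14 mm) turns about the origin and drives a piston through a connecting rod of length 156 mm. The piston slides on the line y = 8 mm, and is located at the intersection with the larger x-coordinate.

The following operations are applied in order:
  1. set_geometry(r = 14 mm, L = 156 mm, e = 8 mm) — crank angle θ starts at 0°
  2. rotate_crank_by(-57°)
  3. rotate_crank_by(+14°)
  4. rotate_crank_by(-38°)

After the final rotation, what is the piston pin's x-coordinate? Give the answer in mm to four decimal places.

156.6555

set_geometry: r = 14 mm, L = 156 mm, e = 8 mm; θ ← 0°
rotate_crank_by(-57°): θ ← 0° -57° = -57°
rotate_crank_by(+14°): θ ← -57° +14° = -43°
rotate_crank_by(-38°): θ ← -43° -38° = -81°
crank pin P = (r cos θ, r sin θ) = (2.190083, -13.827637)
h = r sin θ − e = -13.827637 − 8 = -21.827637
x = r cos θ + √(L² − h²) = 2.190083 + √(24336.0 − 476.4457) = 2.190083 + 154.465382 = 156.655465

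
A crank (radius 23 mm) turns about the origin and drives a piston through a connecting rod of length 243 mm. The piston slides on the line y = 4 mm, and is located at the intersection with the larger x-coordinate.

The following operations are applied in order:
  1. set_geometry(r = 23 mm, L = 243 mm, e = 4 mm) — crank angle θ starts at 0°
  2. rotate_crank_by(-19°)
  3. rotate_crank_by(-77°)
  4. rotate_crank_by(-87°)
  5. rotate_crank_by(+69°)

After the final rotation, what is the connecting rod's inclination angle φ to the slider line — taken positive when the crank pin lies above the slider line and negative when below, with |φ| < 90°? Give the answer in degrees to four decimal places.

set_geometry: r = 23 mm, L = 243 mm, e = 4 mm; θ ← 0°
rotate_crank_by(-19°): θ ← 0° -19° = -19°
rotate_crank_by(-77°): θ ← -19° -77° = -96°
rotate_crank_by(-87°): θ ← -96° -87° = -183°
rotate_crank_by(+69°): θ ← -183° +69° = -114°
crank pin P = (r cos θ, r sin θ) = (-9.354943, -21.011546)
h = r sin θ − e = -21.011546 − 4 = -25.011546
sin φ = h / L = -25.011546 / 243 = -0.10292817
φ = arcsin(-0.10292817) = -5.907813°

-5.9078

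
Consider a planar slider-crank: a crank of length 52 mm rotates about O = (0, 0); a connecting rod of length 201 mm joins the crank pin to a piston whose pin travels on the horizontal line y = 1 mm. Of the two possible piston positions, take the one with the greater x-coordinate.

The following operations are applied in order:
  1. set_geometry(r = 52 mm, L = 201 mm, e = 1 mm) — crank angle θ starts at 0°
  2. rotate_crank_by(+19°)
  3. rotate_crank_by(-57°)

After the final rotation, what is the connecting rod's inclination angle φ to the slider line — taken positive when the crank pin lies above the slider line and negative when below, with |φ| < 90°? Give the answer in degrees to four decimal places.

-9.4537

set_geometry: r = 52 mm, L = 201 mm, e = 1 mm; θ ← 0°
rotate_crank_by(+19°): θ ← 0° +19° = 19°
rotate_crank_by(-57°): θ ← 19° -57° = -38°
crank pin P = (r cos θ, r sin θ) = (40.976559, -32.014397)
h = r sin θ − e = -32.014397 − 1 = -33.014397
sin φ = h / L = -33.014397 / 201 = -0.16425073
φ = arcsin(-0.16425073) = -9.453711°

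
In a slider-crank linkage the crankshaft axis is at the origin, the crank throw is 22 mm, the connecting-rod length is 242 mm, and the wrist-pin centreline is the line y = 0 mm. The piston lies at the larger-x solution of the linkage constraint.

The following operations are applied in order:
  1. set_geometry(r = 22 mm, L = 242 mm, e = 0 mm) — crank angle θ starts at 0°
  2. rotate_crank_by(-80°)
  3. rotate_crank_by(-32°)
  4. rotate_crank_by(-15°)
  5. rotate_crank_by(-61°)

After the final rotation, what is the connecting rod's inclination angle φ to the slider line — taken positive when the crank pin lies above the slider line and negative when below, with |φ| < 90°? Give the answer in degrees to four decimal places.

set_geometry: r = 22 mm, L = 242 mm, e = 0 mm; θ ← 0°
rotate_crank_by(-80°): θ ← 0° -80° = -80°
rotate_crank_by(-32°): θ ← -80° -32° = -112°
rotate_crank_by(-15°): θ ← -112° -15° = -127°
rotate_crank_by(-61°): θ ← -127° -61° = -188°
crank pin P = (r cos θ, r sin θ) = (-21.785898, 3.061808)
h = r sin θ − e = 3.061808 − 0 = 3.061808
sin φ = h / L = 3.061808 / 242 = 0.01265210
φ = arcsin(0.01265210) = 0.724931°

0.7249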